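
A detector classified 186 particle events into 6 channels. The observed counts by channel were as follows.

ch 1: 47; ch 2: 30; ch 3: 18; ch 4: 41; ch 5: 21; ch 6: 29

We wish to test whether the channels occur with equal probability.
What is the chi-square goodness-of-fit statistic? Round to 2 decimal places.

Under H₀ each category has probability 1/6, so each expected count is 186/6 = 31.
ch 1: (47 − 31)²/31 = 256/31 = 8.258
ch 2: (30 − 31)²/31 = 1/31 = 0.032
ch 3: (18 − 31)²/31 = 169/31 = 5.452
ch 4: (41 − 31)²/31 = 100/31 = 3.226
ch 5: (21 − 31)²/31 = 100/31 = 3.226
ch 6: (29 − 31)²/31 = 4/31 = 0.129
Sum = 20.32

20.32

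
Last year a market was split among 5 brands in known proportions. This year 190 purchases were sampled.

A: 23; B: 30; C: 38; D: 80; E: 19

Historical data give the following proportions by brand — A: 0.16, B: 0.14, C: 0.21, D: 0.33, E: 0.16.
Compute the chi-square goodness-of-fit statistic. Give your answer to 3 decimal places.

Expected counts E_i = n·p_i: 190×0.16 = 30.4, 190×0.14 = 26.6, 190×0.21 = 39.9, 190×0.33 = 62.7, 190×0.16 = 30.4.
cat         O        E   (O−E)²/E
A          23     30.4     1.8013
B          30     26.6     0.4346
C          38     39.9     0.0905
D          80     62.7     4.7734
E          19     30.4     4.2750
Sum = 11.375

11.375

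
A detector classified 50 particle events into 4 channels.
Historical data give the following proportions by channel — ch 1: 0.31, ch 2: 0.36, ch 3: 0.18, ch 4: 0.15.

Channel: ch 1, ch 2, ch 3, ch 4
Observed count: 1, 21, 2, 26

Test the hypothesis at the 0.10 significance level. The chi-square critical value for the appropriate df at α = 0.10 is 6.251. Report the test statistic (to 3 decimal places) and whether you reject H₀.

Expected counts E_i = n·p_i: 50×0.31 = 15.5, 50×0.36 = 18, 50×0.18 = 9, 50×0.15 = 7.5.
cat         O        E   (O−E)²/E
ch 1        1     15.5    13.5645
ch 2       21       18     0.5000
ch 3        2        9     5.4444
ch 4       26      7.5    45.6333
Sum = 65.142
df = 3. Since 65.142 > 6.251, we reject H₀.

65.142; reject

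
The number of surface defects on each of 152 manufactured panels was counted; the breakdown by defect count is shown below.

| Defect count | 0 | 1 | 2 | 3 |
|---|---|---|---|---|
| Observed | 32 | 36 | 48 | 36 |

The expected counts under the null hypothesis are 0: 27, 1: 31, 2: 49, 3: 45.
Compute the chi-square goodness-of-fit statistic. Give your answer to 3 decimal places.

cat         O        E   (O−E)²/E
0          32       27     0.9259
1          36       31     0.8065
2          48       49     0.0204
3          36       45     1.8000
Sum = 3.553

3.553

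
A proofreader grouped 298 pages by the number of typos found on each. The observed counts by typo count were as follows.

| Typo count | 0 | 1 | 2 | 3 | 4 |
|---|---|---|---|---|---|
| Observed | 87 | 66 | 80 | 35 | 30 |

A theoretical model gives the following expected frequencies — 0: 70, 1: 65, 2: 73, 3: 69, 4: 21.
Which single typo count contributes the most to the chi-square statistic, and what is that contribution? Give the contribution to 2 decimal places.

χ² = (87−70)²/70 + (66−65)²/65 + (80−73)²/73 + (35−69)²/69 + (30−21)²/21
   = 4.129 + 0.015 + 0.671 + 16.754 + 3.857
The largest term is for 3: 16.75.

3, 16.75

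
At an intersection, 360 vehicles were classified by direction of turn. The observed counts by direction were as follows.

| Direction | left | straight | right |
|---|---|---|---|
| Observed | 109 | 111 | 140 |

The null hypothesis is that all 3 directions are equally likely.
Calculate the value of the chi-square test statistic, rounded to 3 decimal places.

Expected count for each of the 3 categories: 360/3 = 120.
χ² = (109−120)²/120 + (111−120)²/120 + (140−120)²/120
   = 1.0083 + 0.6750 + 3.3333
Sum = 5.017

5.017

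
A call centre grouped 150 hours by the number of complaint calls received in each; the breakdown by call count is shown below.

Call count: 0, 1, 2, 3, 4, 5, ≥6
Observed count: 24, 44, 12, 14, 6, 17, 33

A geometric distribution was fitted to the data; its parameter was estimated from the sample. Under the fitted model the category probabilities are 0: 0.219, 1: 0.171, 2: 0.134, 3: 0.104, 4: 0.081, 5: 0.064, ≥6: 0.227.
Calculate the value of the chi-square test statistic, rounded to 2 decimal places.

Expected counts E_i = n·p_i: 150×0.219 = 32.85, 150×0.171 = 25.65, 150×0.134 = 20.1, 150×0.104 = 15.6, 150×0.081 = 12.15, 150×0.064 = 9.6, 150×0.227 = 34.05.
cat         O        E   (O−E)²/E
0          24    32.85      2.384
1          44    25.65     13.128
2          12     20.1      3.264
3          14     15.6      0.164
4           6    12.15      3.113
5          17      9.6      5.704
≥6         33    34.05      0.032
Sum = 27.79

27.79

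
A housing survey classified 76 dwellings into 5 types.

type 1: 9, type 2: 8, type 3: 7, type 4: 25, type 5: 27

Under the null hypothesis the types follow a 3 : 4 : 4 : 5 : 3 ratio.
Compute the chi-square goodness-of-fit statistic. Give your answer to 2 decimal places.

Ratio total = 19. Expected counts: 76×3/19 = 12, 76×4/19 = 16, 76×4/19 = 16, 76×5/19 = 20, 76×3/19 = 12.
cat         O        E   (O−E)²/E
type 1      9       12      0.750
type 2      8       16      4.000
type 3      7       16      5.063
type 4     25       20      1.250
type 5     27       12     18.750
Sum = 29.81

29.81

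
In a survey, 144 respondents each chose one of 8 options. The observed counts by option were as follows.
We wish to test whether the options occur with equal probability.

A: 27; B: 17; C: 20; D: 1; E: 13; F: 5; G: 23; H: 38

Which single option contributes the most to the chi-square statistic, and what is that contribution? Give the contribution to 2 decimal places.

Under H₀ each category has probability 1/8, so each expected count is 144/8 = 18.
cat         O        E   (O−E)²/E
A          27       18      4.500
B          17       18      0.056
C          20       18      0.222
D           1       18     16.056
E          13       18      1.389
F           5       18      9.389
G          23       18      1.389
H          38       18     22.222
The largest term is for H: 22.22.

H, 22.22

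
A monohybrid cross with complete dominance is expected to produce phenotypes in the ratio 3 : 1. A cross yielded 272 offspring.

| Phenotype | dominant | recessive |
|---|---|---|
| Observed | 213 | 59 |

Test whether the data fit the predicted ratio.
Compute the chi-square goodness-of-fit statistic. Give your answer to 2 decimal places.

1.59

Ratio total = 4. Expected counts: 272×3/4 = 204, 272×1/4 = 68.
dominant: (213 − 204)²/204 = 81/204 = 0.397
recessive: (59 − 68)²/68 = 81/68 = 1.191
Sum = 1.59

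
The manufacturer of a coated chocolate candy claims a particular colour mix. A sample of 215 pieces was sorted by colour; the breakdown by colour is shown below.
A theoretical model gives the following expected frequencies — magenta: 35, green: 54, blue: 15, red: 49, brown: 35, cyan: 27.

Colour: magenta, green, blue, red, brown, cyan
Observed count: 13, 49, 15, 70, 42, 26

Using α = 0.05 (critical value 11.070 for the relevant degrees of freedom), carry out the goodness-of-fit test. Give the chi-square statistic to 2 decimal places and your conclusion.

24.73; reject

χ² = (13−35)²/35 + (49−54)²/54 + (15−15)²/15 + (70−49)²/49 + (42−35)²/35 + (26−27)²/27
   = 13.829 + 0.463 + 0.000 + 9.000 + 1.400 + 0.037
Sum = 24.73
df = 5. Since 24.73 > 11.070, we reject H₀.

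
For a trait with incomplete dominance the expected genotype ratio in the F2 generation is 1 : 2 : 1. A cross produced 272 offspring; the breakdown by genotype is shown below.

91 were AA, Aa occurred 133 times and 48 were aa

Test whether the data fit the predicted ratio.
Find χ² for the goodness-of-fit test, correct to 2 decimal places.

Ratio total = 4. Expected counts: 272×1/4 = 68, 272×2/4 = 136, 272×1/4 = 68.
χ² = (91−68)²/68 + (133−136)²/136 + (48−68)²/68
   = 7.779 + 0.066 + 5.882
Sum = 13.73

13.73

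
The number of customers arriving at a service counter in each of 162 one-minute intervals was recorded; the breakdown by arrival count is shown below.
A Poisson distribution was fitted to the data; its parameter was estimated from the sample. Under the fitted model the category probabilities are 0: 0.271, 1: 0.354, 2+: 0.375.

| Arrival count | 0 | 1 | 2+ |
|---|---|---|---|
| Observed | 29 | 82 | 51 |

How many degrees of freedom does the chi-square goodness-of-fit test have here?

1

There are k = 3 categories and 1 parameter estimated from the data, so df = 3 − 1 − 1 = 1.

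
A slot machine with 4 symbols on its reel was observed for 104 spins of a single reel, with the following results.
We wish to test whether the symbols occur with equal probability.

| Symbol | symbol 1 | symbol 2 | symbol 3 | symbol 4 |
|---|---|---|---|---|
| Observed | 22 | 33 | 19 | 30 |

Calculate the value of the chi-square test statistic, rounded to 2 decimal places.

5.00

Under H₀ each category has probability 1/4, so each expected count is 104/4 = 26.
symbol 1: (22 − 26)²/26 = 16/26 = 0.615
symbol 2: (33 − 26)²/26 = 49/26 = 1.885
symbol 3: (19 − 26)²/26 = 49/26 = 1.885
symbol 4: (30 − 26)²/26 = 16/26 = 0.615
Sum = 5.00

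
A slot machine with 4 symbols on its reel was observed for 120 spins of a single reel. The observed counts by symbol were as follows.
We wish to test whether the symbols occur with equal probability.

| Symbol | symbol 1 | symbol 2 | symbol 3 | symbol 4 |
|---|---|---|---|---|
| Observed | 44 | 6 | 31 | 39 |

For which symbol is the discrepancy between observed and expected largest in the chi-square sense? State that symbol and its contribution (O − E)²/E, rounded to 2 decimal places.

Under H₀ each category has probability 1/4, so each expected count is 120/4 = 30.
χ² = (44−30)²/30 + (6−30)²/30 + (31−30)²/30 + (39−30)²/30
   = 6.533 + 19.200 + 0.033 + 2.700
The largest term is for symbol 2: 19.20.

symbol 2, 19.20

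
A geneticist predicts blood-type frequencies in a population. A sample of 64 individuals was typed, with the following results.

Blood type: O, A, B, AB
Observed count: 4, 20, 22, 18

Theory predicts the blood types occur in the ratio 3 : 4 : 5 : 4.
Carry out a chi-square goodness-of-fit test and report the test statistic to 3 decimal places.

Ratio total = 16. Expected counts: 64×3/16 = 12, 64×4/16 = 16, 64×5/16 = 20, 64×4/16 = 16.
cat         O        E   (O−E)²/E
O           4       12     5.3333
A          20       16     1.0000
B          22       20     0.2000
AB         18       16     0.2500
Sum = 6.783

6.783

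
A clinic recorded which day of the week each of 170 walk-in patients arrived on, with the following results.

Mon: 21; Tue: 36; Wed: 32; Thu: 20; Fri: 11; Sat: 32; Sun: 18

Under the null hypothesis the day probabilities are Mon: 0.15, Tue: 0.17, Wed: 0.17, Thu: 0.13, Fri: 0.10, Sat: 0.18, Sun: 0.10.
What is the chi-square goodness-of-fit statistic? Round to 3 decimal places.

5.311

Expected counts E_i = n·p_i: 170×0.15 = 25.5, 170×0.17 = 28.9, 170×0.17 = 28.9, 170×0.13 = 22.1, 170×0.10 = 17, 170×0.18 = 30.6, 170×0.10 = 17.
cat         O        E   (O−E)²/E
Mon        21     25.5     0.7941
Tue        36     28.9     1.7443
Wed        32     28.9     0.3325
Thu        20     22.1     0.1995
Fri        11       17     2.1176
Sat        32     30.6     0.0641
Sun        18       17     0.0588
Sum = 5.311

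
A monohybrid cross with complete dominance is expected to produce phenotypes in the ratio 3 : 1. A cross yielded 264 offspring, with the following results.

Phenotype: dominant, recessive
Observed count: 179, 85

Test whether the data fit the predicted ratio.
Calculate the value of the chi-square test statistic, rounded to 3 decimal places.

Ratio total = 4. Expected counts: 264×3/4 = 198, 264×1/4 = 66.
cat            O        E   (O−E)²/E
dominant     179      198     1.8232
recessive     85       66     5.4697
Sum = 7.293

7.293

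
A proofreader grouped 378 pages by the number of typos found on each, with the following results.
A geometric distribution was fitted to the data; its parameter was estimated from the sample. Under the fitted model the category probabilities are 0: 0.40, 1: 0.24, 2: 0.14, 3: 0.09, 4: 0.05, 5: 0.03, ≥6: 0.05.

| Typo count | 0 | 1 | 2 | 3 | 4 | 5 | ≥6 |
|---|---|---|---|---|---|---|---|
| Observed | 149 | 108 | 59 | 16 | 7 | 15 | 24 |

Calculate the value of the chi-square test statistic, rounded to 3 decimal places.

23.617

Expected counts E_i = n·p_i: 378×0.40 = 151.2, 378×0.24 = 90.72, 378×0.14 = 52.92, 378×0.09 = 34.02, 378×0.05 = 18.9, 378×0.03 = 11.34, 378×0.05 = 18.9.
0: (149 − 151.2)²/151.2 = 4.84/151.2 = 0.0320
1: (108 − 90.72)²/90.72 = 298.5984/90.72 = 3.2914
2: (59 − 52.92)²/52.92 = 36.9664/52.92 = 0.6985
3: (16 − 34.02)²/34.02 = 324.7204/34.02 = 9.5450
4: (7 − 18.9)²/18.9 = 141.61/18.9 = 7.4926
5: (15 − 11.34)²/11.34 = 13.3956/11.34 = 1.1813
≥6: (24 − 18.9)²/18.9 = 26.01/18.9 = 1.3762
Sum = 23.617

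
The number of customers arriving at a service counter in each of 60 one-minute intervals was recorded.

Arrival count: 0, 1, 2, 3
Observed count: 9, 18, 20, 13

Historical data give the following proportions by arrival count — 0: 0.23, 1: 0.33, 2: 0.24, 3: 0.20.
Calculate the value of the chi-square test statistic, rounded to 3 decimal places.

Expected counts E_i = n·p_i: 60×0.23 = 13.8, 60×0.33 = 19.8, 60×0.24 = 14.4, 60×0.20 = 12.
0: (9 − 13.8)²/13.8 = 23.04/13.8 = 1.6696
1: (18 − 19.8)²/19.8 = 3.24/19.8 = 0.1636
2: (20 − 14.4)²/14.4 = 31.36/14.4 = 2.1778
3: (13 − 12)²/12 = 1/12 = 0.0833
Sum = 4.094

4.094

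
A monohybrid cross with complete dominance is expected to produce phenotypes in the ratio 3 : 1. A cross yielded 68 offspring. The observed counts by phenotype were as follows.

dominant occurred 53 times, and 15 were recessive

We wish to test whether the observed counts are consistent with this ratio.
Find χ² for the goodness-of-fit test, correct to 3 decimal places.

Ratio total = 4. Expected counts: 68×3/4 = 51, 68×1/4 = 17.
χ² = (53−51)²/51 + (15−17)²/17
   = 0.0784 + 0.2353
Sum = 0.314

0.314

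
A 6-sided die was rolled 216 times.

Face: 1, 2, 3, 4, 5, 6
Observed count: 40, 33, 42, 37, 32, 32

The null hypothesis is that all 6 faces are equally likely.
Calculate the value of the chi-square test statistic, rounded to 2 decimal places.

2.61

Expected count for each of the 6 categories: 216/6 = 36.
cat         O        E   (O−E)²/E
1          40       36      0.444
2          33       36      0.250
3          42       36      1.000
4          37       36      0.028
5          32       36      0.444
6          32       36      0.444
Sum = 2.61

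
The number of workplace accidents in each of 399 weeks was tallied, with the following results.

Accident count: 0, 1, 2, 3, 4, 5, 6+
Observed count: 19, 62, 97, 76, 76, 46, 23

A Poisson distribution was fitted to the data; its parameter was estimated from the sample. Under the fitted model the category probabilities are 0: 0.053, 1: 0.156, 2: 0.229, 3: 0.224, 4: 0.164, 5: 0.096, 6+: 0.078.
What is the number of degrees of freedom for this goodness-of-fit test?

5

There are k = 7 categories and 1 parameter estimated from the data, so df = 7 − 1 − 1 = 5.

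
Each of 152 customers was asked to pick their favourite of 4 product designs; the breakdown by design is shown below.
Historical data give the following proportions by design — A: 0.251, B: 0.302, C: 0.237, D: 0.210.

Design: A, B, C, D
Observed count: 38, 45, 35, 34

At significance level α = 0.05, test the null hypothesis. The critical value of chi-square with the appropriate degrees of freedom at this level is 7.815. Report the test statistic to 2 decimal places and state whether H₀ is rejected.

0.18; do not reject

Expected counts E_i = n·p_i: 152×0.251 = 38.152, 152×0.302 = 45.904, 152×0.237 = 36.024, 152×0.210 = 31.92.
cat         O        E   (O−E)²/E
A          38   38.152      0.001
B          45   45.904      0.018
C          35   36.024      0.029
D          34    31.92      0.136
Sum = 0.18
df = 3. Since 0.18 < 7.815, we do not reject H₀.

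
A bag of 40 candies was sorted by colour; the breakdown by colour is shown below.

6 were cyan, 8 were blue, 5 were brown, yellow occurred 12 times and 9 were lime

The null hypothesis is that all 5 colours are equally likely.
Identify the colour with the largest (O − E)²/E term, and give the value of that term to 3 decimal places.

yellow, 2.000

Under H₀ each category has probability 1/5, so each expected count is 40/5 = 8.
cyan: (6 − 8)²/8 = 4/8 = 0.5000
blue: (8 − 8)²/8 = 0/8 = 0.0000
brown: (5 − 8)²/8 = 9/8 = 1.1250
yellow: (12 − 8)²/8 = 16/8 = 2.0000
lime: (9 − 8)²/8 = 1/8 = 0.1250
The largest term is for yellow: 2.000.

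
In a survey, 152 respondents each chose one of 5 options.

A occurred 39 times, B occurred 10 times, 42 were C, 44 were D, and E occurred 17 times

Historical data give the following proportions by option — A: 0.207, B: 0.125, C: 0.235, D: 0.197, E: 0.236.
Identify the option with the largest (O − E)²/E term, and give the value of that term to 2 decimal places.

E, 9.93

Expected counts E_i = n·p_i: 152×0.207 = 31.464, 152×0.125 = 19, 152×0.235 = 35.72, 152×0.197 = 29.944, 152×0.236 = 35.872.
A: (39 − 31.464)²/31.464 = 56.791296/31.464 = 1.805
B: (10 − 19)²/19 = 81/19 = 4.263
C: (42 − 35.72)²/35.72 = 39.4384/35.72 = 1.104
D: (44 − 29.944)²/29.944 = 197.571136/29.944 = 6.598
E: (17 − 35.872)²/35.872 = 356.152384/35.872 = 9.928
The largest term is for E: 9.93.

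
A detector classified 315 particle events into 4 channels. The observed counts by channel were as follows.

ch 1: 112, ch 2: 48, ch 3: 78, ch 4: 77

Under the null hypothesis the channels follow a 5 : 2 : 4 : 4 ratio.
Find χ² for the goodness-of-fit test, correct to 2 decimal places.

Ratio total = 15. Expected counts: 315×5/15 = 105, 315×2/15 = 42, 315×4/15 = 84, 315×4/15 = 84.
ch 1: (112 − 105)²/105 = 49/105 = 0.467
ch 2: (48 − 42)²/42 = 36/42 = 0.857
ch 3: (78 − 84)²/84 = 36/84 = 0.429
ch 4: (77 − 84)²/84 = 49/84 = 0.583
Sum = 2.34

2.34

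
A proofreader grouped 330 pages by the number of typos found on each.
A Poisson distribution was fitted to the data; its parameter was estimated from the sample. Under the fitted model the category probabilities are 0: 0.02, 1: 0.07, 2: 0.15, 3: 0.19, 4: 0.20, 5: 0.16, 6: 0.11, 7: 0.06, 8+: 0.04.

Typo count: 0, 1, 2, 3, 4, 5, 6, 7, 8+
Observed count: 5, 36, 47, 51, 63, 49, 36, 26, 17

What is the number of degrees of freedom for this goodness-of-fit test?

7

There are k = 9 categories and 1 parameter estimated from the data, so df = 9 − 1 − 1 = 7.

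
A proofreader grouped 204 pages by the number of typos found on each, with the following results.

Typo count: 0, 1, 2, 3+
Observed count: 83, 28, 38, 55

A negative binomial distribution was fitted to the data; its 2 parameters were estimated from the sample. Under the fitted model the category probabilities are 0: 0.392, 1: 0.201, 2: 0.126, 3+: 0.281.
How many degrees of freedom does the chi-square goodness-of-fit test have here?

There are k = 4 categories and 2 parameters estimated from the data, so df = 4 − 1 − 2 = 1.

1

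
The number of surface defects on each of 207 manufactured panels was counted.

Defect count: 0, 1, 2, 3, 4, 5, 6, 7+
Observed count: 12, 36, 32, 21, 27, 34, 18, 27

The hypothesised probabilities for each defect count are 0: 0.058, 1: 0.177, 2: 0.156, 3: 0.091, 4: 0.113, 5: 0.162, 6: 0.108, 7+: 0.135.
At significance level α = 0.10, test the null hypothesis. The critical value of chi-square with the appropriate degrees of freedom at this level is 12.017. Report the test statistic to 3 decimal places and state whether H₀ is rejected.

Expected counts E_i = n·p_i: 207×0.058 = 12.006, 207×0.177 = 36.639, 207×0.156 = 32.292, 207×0.091 = 18.837, 207×0.113 = 23.391, 207×0.162 = 33.534, 207×0.108 = 22.356, 207×0.135 = 27.945.
χ² = (12−12.006)²/12.006 + (36−36.639)²/36.639 + (32−32.292)²/32.292 + (21−18.837)²/18.837 + (27−23.391)²/23.391 + (34−33.534)²/33.534 + (18−22.356)²/22.356 + (27−27.945)²/27.945
   = 0.0000 + 0.0111 + 0.0026 + 0.2484 + 0.5568 + 0.0065 + 0.8488 + 0.0320
Sum = 1.706
df = 7. Since 1.706 < 12.017, we do not reject H₀.

1.706; do not reject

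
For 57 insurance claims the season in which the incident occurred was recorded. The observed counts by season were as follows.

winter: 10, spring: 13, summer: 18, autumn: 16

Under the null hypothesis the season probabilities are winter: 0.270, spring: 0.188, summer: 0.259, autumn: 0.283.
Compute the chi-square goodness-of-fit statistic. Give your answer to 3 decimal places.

3.085

Expected counts E_i = n·p_i: 57×0.270 = 15.39, 57×0.188 = 10.716, 57×0.259 = 14.763, 57×0.283 = 16.131.
χ² = (10−15.39)²/15.39 + (13−10.716)²/10.716 + (18−14.763)²/14.763 + (16−16.131)²/16.131
   = 1.8877 + 0.4868 + 0.7098 + 0.0011
Sum = 3.085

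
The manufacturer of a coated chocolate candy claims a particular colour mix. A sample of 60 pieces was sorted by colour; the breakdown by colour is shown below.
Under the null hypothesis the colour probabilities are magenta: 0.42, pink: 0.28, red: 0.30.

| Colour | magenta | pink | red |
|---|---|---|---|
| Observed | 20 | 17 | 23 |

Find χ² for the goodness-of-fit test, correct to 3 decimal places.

2.464

Expected counts E_i = n·p_i: 60×0.42 = 25.2, 60×0.28 = 16.8, 60×0.30 = 18.
magenta: (20 − 25.2)²/25.2 = 27.04/25.2 = 1.0730
pink: (17 − 16.8)²/16.8 = 0.04/16.8 = 0.0024
red: (23 − 18)²/18 = 25/18 = 1.3889
Sum = 2.464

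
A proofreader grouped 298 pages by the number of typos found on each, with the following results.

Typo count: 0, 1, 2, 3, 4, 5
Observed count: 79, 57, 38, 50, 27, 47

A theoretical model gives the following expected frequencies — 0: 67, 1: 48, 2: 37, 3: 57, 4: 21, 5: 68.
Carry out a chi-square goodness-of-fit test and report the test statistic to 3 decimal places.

0: (79 − 67)²/67 = 144/67 = 2.1493
1: (57 − 48)²/48 = 81/48 = 1.6875
2: (38 − 37)²/37 = 1/37 = 0.0270
3: (50 − 57)²/57 = 49/57 = 0.8596
4: (27 − 21)²/21 = 36/21 = 1.7143
5: (47 − 68)²/68 = 441/68 = 6.4853
Sum = 12.923

12.923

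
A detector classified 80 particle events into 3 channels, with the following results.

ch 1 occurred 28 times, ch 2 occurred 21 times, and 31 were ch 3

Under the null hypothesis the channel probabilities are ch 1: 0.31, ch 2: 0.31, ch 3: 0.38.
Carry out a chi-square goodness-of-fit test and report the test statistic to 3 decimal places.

Expected counts E_i = n·p_i: 80×0.31 = 24.8, 80×0.31 = 24.8, 80×0.38 = 30.4.
ch 1: (28 − 24.8)²/24.8 = 10.24/24.8 = 0.4129
ch 2: (21 − 24.8)²/24.8 = 14.44/24.8 = 0.5823
ch 3: (31 − 30.4)²/30.4 = 0.36/30.4 = 0.0118
Sum = 1.007

1.007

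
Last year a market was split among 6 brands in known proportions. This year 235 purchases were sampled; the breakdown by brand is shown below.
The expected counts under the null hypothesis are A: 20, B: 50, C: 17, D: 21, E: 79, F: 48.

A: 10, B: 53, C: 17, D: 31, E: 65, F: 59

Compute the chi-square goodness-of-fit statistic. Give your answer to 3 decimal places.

A: (10 − 20)²/20 = 100/20 = 5.0000
B: (53 − 50)²/50 = 9/50 = 0.1800
C: (17 − 17)²/17 = 0/17 = 0.0000
D: (31 − 21)²/21 = 100/21 = 4.7619
E: (65 − 79)²/79 = 196/79 = 2.4810
F: (59 − 48)²/48 = 121/48 = 2.5208
Sum = 14.944

14.944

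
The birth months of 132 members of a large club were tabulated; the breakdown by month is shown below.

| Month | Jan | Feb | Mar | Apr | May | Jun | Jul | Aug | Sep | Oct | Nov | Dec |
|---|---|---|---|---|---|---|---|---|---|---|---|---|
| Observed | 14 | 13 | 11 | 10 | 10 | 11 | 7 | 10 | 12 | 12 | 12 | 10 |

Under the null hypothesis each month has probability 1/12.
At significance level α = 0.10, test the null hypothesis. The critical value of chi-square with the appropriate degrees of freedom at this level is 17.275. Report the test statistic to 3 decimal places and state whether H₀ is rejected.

3.273; do not reject

Expected count for each of the 12 categories: 132/12 = 11.
χ² = (14−11)²/11 + (13−11)²/11 + (11−11)²/11 + (10−11)²/11 + (10−11)²/11 + (11−11)²/11 + (7−11)²/11 + (10−11)²/11 + (12−11)²/11 + (12−11)²/11 + (12−11)²/11 + (10−11)²/11
   = 0.8182 + 0.3636 + 0.0000 + 0.0909 + 0.0909 + 0.0000 + 1.4545 + 0.0909 + 0.0909 + 0.0909 + 0.0909 + 0.0909
Sum = 3.273
df = 11. Since 3.273 < 17.275, we do not reject H₀.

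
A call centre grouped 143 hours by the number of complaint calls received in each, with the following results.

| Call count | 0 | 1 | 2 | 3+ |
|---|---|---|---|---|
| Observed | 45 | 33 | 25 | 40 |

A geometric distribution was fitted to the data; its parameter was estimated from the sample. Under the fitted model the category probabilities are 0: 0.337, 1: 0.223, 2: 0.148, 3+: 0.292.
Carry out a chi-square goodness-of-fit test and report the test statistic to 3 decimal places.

1.019

Expected counts E_i = n·p_i: 143×0.337 = 48.191, 143×0.223 = 31.889, 143×0.148 = 21.164, 143×0.292 = 41.756.
χ² = (45−48.191)²/48.191 + (33−31.889)²/31.889 + (25−21.164)²/21.164 + (40−41.756)²/41.756
   = 0.2113 + 0.0387 + 0.6953 + 0.0738
Sum = 1.019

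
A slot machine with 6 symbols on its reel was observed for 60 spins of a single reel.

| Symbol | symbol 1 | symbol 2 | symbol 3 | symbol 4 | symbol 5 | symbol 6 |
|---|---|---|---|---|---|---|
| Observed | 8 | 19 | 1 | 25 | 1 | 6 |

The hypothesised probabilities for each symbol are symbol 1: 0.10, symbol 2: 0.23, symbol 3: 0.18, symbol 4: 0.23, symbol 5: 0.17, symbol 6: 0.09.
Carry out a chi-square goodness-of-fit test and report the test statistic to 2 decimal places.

Expected counts E_i = n·p_i: 60×0.10 = 6, 60×0.23 = 13.8, 60×0.18 = 10.8, 60×0.23 = 13.8, 60×0.17 = 10.2, 60×0.09 = 5.4.
cat           O        E   (O−E)²/E
symbol 1      8        6      0.667
symbol 2     19     13.8      1.959
symbol 3      1     10.8      8.893
symbol 4     25     13.8      9.090
symbol 5      1     10.2      8.298
symbol 6      6      5.4      0.067
Sum = 28.97

28.97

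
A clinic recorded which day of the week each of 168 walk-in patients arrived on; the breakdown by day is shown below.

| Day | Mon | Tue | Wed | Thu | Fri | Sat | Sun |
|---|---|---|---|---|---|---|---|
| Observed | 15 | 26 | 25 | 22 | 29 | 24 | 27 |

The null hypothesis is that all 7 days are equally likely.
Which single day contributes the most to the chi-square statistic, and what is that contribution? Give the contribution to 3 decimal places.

Under H₀ each category has probability 1/7, so each expected count is 168/7 = 24.
χ² = (15−24)²/24 + (26−24)²/24 + (25−24)²/24 + (22−24)²/24 + (29−24)²/24 + (24−24)²/24 + (27−24)²/24
   = 3.3750 + 0.1667 + 0.0417 + 0.1667 + 1.0417 + 0.0000 + 0.3750
The largest term is for Mon: 3.375.

Mon, 3.375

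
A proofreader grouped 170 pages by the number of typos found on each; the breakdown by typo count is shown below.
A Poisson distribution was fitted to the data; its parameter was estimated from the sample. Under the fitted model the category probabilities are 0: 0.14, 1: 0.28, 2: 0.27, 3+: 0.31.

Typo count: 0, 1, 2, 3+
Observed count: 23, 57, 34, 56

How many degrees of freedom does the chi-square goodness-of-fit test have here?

2

There are k = 4 categories and 1 parameter estimated from the data, so df = 4 − 1 − 1 = 2.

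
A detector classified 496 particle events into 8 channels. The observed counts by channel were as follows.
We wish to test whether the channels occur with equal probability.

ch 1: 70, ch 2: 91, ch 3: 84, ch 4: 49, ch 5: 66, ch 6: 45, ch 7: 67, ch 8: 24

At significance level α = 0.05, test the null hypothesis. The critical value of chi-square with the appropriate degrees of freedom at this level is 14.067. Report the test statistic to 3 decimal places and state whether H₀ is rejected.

Expected count for each of the 8 categories: 496/8 = 62.
ch 1: (70 − 62)²/62 = 64/62 = 1.0323
ch 2: (91 − 62)²/62 = 841/62 = 13.5645
ch 3: (84 − 62)²/62 = 484/62 = 7.8065
ch 4: (49 − 62)²/62 = 169/62 = 2.7258
ch 5: (66 − 62)²/62 = 16/62 = 0.2581
ch 6: (45 − 62)²/62 = 289/62 = 4.6613
ch 7: (67 − 62)²/62 = 25/62 = 0.4032
ch 8: (24 − 62)²/62 = 1444/62 = 23.2903
Sum = 53.742
df = 7. Since 53.742 > 14.067, we reject H₀.

53.742; reject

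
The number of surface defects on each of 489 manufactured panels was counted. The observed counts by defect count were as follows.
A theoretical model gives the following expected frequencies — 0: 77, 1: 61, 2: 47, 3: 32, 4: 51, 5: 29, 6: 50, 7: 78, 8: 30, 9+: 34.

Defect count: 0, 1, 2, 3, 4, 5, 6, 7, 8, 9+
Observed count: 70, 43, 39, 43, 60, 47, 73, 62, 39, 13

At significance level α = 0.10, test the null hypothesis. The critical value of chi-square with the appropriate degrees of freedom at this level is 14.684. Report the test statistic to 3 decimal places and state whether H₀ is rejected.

cat         O        E   (O−E)²/E
0          70       77     0.6364
1          43       61     5.3115
2          39       47     1.3617
3          43       32     3.7813
4          60       51     1.5882
5          47       29    11.1724
6          73       50    10.5800
7          62       78     3.2821
8          39       30     2.7000
9+         13       34    12.9706
Sum = 53.384
df = 9. Since 53.384 > 14.684, we reject H₀.

53.384; reject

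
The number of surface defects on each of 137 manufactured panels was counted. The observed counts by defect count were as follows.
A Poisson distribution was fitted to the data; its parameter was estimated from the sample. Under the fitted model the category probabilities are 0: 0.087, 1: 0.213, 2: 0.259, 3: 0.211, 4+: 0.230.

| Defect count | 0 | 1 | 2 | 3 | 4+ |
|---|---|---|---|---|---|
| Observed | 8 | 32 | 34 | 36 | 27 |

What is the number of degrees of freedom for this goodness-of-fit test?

3

There are k = 5 categories and 1 parameter estimated from the data, so df = 5 − 1 − 1 = 3.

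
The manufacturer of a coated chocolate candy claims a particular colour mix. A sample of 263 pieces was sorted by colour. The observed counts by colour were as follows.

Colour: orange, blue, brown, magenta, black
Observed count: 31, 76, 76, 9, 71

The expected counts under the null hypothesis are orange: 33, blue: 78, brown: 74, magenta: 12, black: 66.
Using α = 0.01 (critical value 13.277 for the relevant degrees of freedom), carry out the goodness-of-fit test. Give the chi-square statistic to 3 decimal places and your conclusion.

cat          O        E   (O−E)²/E
orange      31       33     0.1212
blue        76       78     0.0513
brown       76       74     0.0541
magenta      9       12     0.7500
black       71       66     0.3788
Sum = 1.355
df = 4. Since 1.355 < 13.277, we do not reject H₀.

1.355; do not reject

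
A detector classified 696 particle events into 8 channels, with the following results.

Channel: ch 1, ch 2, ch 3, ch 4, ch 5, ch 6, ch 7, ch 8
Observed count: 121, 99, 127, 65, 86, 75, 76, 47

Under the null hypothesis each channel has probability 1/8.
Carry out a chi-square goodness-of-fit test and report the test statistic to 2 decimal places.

Under H₀ each category has probability 1/8, so each expected count is 696/8 = 87.
ch 1: (121 − 87)²/87 = 1156/87 = 13.287
ch 2: (99 − 87)²/87 = 144/87 = 1.655
ch 3: (127 − 87)²/87 = 1600/87 = 18.391
ch 4: (65 − 87)²/87 = 484/87 = 5.563
ch 5: (86 − 87)²/87 = 1/87 = 0.011
ch 6: (75 − 87)²/87 = 144/87 = 1.655
ch 7: (76 − 87)²/87 = 121/87 = 1.391
ch 8: (47 − 87)²/87 = 1600/87 = 18.391
Sum = 60.34

60.34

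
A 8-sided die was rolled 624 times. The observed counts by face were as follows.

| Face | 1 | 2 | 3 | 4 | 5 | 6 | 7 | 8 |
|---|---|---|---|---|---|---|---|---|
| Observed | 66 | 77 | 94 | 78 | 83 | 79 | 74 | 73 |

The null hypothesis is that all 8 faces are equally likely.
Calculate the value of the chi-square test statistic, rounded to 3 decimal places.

6.000

Under H₀ each category has probability 1/8, so each expected count is 624/8 = 78.
1: (66 − 78)²/78 = 144/78 = 1.8462
2: (77 − 78)²/78 = 1/78 = 0.0128
3: (94 − 78)²/78 = 256/78 = 3.2821
4: (78 − 78)²/78 = 0/78 = 0.0000
5: (83 − 78)²/78 = 25/78 = 0.3205
6: (79 − 78)²/78 = 1/78 = 0.0128
7: (74 − 78)²/78 = 16/78 = 0.2051
8: (73 − 78)²/78 = 25/78 = 0.3205
Sum = 6.000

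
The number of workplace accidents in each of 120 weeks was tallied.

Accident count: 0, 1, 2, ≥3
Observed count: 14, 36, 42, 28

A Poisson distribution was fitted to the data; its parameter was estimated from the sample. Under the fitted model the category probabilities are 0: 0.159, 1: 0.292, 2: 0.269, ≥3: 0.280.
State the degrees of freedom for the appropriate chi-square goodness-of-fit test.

There are k = 4 categories and 1 parameter estimated from the data, so df = 4 − 1 − 1 = 2.

2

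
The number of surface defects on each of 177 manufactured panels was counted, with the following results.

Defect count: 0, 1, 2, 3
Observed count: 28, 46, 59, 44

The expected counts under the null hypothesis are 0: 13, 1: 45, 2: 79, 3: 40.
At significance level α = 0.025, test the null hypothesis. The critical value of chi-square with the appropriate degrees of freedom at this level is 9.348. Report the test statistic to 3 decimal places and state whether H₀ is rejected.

0: (28 − 13)²/13 = 225/13 = 17.3077
1: (46 − 45)²/45 = 1/45 = 0.0222
2: (59 − 79)²/79 = 400/79 = 5.0633
3: (44 − 40)²/40 = 16/40 = 0.4000
Sum = 22.793
df = 3. Since 22.793 > 9.348, we reject H₀.

22.793; reject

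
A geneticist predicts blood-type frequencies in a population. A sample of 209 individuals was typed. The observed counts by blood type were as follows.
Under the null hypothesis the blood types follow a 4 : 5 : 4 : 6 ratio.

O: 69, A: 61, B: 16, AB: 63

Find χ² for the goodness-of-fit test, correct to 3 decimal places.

Ratio total = 19. Expected counts: 209×4/19 = 44, 209×5/19 = 55, 209×4/19 = 44, 209×6/19 = 66.
cat         O        E   (O−E)²/E
O          69       44    14.2045
A          61       55     0.6545
B          16       44    17.8182
AB         63       66     0.1364
Sum = 32.814

32.814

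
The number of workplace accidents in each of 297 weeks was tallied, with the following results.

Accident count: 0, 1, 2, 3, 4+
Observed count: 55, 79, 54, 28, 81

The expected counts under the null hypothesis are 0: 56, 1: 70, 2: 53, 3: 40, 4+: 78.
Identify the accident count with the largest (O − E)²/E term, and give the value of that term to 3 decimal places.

cat         O        E   (O−E)²/E
0          55       56     0.0179
1          79       70     1.1571
2          54       53     0.0189
3          28       40     3.6000
4+         81       78     0.1154
The largest term is for 3: 3.600.

3, 3.600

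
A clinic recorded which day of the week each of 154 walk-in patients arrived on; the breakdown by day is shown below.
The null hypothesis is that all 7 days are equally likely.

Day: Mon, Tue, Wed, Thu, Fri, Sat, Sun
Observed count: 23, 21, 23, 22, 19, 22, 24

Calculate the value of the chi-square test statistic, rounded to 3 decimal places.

Expected count for each of the 7 categories: 154/7 = 22.
χ² = (23−22)²/22 + (21−22)²/22 + (23−22)²/22 + (22−22)²/22 + (19−22)²/22 + (22−22)²/22 + (24−22)²/22
   = 0.0455 + 0.0455 + 0.0455 + 0.0000 + 0.4091 + 0.0000 + 0.1818
Sum = 0.727

0.727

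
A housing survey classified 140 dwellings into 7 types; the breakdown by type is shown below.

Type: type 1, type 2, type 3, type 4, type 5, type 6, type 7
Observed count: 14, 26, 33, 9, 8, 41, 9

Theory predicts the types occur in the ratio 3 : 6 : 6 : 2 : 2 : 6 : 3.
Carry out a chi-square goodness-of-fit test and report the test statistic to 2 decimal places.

Ratio total = 28. Expected counts: 140×3/28 = 15, 140×6/28 = 30, 140×6/28 = 30, 140×2/28 = 10, 140×2/28 = 10, 140×6/28 = 30, 140×3/28 = 15.
type 1: (14 − 15)²/15 = 1/15 = 0.067
type 2: (26 − 30)²/30 = 16/30 = 0.533
type 3: (33 − 30)²/30 = 9/30 = 0.300
type 4: (9 − 10)²/10 = 1/10 = 0.100
type 5: (8 − 10)²/10 = 4/10 = 0.400
type 6: (41 − 30)²/30 = 121/30 = 4.033
type 7: (9 − 15)²/15 = 36/15 = 2.400
Sum = 7.83

7.83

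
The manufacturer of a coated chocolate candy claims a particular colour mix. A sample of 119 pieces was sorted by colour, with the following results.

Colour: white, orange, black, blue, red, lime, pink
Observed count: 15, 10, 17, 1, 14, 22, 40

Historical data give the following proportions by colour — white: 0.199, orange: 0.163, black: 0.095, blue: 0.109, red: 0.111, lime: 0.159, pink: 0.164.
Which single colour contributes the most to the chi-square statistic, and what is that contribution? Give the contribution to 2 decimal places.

pink, 21.50

Expected counts E_i = n·p_i: 119×0.199 = 23.681, 119×0.163 = 19.397, 119×0.095 = 11.305, 119×0.109 = 12.971, 119×0.111 = 13.209, 119×0.159 = 18.921, 119×0.164 = 19.516.
white: (15 − 23.681)²/23.681 = 75.359761/23.681 = 3.182
orange: (10 − 19.397)²/19.397 = 88.303609/19.397 = 4.552
black: (17 − 11.305)²/11.305 = 32.433025/11.305 = 2.869
blue: (1 − 12.971)²/12.971 = 143.304841/12.971 = 11.048
red: (14 − 13.209)²/13.209 = 0.625681/13.209 = 0.047
lime: (22 − 18.921)²/18.921 = 9.480241/18.921 = 0.501
pink: (40 − 19.516)²/19.516 = 419.594256/19.516 = 21.500
The largest term is for pink: 21.50.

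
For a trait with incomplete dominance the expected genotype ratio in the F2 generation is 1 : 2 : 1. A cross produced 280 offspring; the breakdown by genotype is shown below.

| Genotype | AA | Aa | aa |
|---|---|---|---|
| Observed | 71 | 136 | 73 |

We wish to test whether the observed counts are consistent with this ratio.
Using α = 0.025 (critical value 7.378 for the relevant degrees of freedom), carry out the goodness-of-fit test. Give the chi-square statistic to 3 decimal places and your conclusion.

Ratio total = 4. Expected counts: 280×1/4 = 70, 280×2/4 = 140, 280×1/4 = 70.
AA: (71 − 70)²/70 = 1/70 = 0.0143
Aa: (136 − 140)²/140 = 16/140 = 0.1143
aa: (73 − 70)²/70 = 9/70 = 0.1286
Sum = 0.257
df = 2. Since 0.257 < 7.378, we do not reject H₀.

0.257; do not reject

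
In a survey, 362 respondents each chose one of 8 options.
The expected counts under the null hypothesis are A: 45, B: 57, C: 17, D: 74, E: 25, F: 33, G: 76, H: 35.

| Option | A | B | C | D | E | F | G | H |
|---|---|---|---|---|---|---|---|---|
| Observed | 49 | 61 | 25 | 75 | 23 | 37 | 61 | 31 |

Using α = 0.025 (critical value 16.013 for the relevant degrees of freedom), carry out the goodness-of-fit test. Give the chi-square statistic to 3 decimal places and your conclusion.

cat         O        E   (O−E)²/E
A          49       45     0.3556
B          61       57     0.2807
C          25       17     3.7647
D          75       74     0.0135
E          23       25     0.1600
F          37       33     0.4848
G          61       76     2.9605
H          31       35     0.4571
Sum = 8.477
df = 7. Since 8.477 < 16.013, we do not reject H₀.

8.477; do not reject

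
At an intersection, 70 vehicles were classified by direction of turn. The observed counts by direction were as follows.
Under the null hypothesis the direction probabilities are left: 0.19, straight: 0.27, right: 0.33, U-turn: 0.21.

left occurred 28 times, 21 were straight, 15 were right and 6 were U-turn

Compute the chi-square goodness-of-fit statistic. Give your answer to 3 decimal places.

24.470

Expected counts E_i = n·p_i: 70×0.19 = 13.3, 70×0.27 = 18.9, 70×0.33 = 23.1, 70×0.21 = 14.7.
cat           O        E   (O−E)²/E
left         28     13.3    16.2474
straight     21     18.9     0.2333
right        15     23.1     2.8403
U-turn        6     14.7     5.1490
Sum = 24.470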